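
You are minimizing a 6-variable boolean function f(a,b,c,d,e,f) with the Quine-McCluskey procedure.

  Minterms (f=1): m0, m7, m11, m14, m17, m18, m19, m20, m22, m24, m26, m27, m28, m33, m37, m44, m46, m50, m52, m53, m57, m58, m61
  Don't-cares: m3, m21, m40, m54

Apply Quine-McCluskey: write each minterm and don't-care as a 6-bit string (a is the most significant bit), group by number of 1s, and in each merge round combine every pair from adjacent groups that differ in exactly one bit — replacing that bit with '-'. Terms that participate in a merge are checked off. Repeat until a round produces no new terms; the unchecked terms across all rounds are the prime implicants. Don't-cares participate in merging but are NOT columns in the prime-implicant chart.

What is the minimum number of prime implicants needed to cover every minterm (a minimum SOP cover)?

12

size-2^0 implicants → 000000  000011(✓)  000111(✓)  001011(✓)  001110(✓)  010001(✓)  010010(✓)  010011(✓)  010100(✓)  010101(✓)  010110(✓)  011000(✓)  011010(✓)  011011(✓)  011100(✓)  100001(✓)  100101(✓)  101000(✓)  101100(✓)  101110(✓)  110010(✓)  110100(✓)  110101(✓)  110110(✓)  111001(✓)  111010(✓)  111101(✓)
size-2^1 implicants → -01110  -10010(✓)  -10100(✓)  -10101(✓)  -10110(✓)  -11010(✓)  0-0011(✓)  0-1011(✓)  00-011(✓)  000-11  01-010(✓)  01-011(✓)  01-100  010-01  010-10(✓)  0100-1  01001-(✓)  0101-0(✓)  01010-(✓)  011-00  0110-0  01101-(✓)  1-0101  100-01  101-00  1011-0  11-010(✓)  11-101  110-10(✓)  1101-0(✓)  11010-(✓)  111-01
size-2^2 implicants → -1-010  -10-10  -101-0  -1010-  0--011  01-01-
Unchecked terms (primes): -01110, -1-010, -10-10, -101-0, -1010-, 0--011, 000-11, 000000, 01-01-, 01-100, 010-01, 0100-1, 011-00, 0110-0, 1-0101, 100-01, 101-00, 1011-0, 11-101, 111-01
Minterm coverage:
  m0 ⊆ 000000 [E]
  m7 ⊆ 000-11 [E]
  m11 ⊆ 0--011 [E]
  m14 ⊆ -01110 [E]
  m17 ⊆ 010-01,0100-1
  m18 ⊆ -1-010,-10-10,01-01-
  m19 ⊆ 0--011,01-01-,0100-1
  m20 ⊆ -101-0,-1010-,01-100
  m22 ⊆ -10-10,-101-0
  m24 ⊆ 011-00,0110-0
  m26 ⊆ -1-010,01-01-,0110-0
  m27 ⊆ 0--011,01-01-
  m28 ⊆ 01-100,011-00
  m33 ⊆ 100-01 [E]
  m37 ⊆ 1-0101,100-01
  m44 ⊆ 101-00,1011-0
  m46 ⊆ -01110,1011-0
  m50 ⊆ -1-010,-10-10
  m52 ⊆ -101-0,-1010-
  m53 ⊆ -1010-,1-0101,11-101
  m57 ⊆ 111-01 [E]
  m58 ⊆ -1-010 [E]
  m61 ⊆ 11-101,111-01
E = {-01110, -1-010, 0--011, 000-11, 000000, 100-01, 111-01}
Petrick residual → -10-10, -1010-, 010-01, 011-00, 101-00
Cover = b'cdef' + bd'ef' + bc'ef' + bc'de' + a'd'ef + a'b'c'ef + a'b'c'd'e'f' + a'bc'e'f + a'bce'f' + ab'c'e'f + ab'ce'f' + abce'f  |cover|=12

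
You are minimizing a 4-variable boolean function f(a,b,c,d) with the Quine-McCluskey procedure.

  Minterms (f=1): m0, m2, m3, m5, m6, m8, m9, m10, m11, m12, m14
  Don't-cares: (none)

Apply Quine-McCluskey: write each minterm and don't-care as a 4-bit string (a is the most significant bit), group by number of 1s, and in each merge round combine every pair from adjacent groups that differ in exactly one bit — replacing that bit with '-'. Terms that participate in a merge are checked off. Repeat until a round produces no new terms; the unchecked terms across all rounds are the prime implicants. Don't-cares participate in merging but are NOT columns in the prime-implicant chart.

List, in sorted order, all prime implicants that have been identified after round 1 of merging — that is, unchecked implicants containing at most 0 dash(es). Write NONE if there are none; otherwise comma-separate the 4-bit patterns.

Round 0: 0000✓ 0010✓ 0011✓ 0101 0110✓ 1000✓ 1001✓ 1010✓ 1011✓ 1100✓ 1110✓
Round 1: -000✓ -010✓ -011✓ -110✓ 0-10✓ 00-0✓ 001-✓ 1-00✓ 1-10✓ 10-0✓ 10-1✓ 100-✓ 101-✓ 11-0✓
Round 2: --10 -0-0 -01- 1--0 10--
PIs = {--10, -0-0, -01-, 0101, 1--0, 10--}

0101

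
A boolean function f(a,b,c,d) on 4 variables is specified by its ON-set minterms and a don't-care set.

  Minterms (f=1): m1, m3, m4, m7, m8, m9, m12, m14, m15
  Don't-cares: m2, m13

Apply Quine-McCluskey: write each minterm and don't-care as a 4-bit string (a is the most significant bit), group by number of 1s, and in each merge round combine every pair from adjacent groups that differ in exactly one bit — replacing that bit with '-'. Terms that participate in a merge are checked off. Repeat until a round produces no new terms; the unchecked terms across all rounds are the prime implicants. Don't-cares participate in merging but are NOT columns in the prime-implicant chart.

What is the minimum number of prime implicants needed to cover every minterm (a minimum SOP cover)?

5

[col 0] 0001*, 0010*, 0011*, 0100*, 0111*, 1000*, 1001*, 1100*, 1101*, 1110*, 1111*
[col 1] -001, -100, -111, 0-11, 00-1, 001-, 1-00*, 1-01*, 100-*, 11-0*, 11-1*, 110-*, 111-*
[col 2] 1-0-, 11--
Prime implicants: -001, -100, -111, 0-11, 00-1, 001-, 1-0-, 11--
PI chart (minterm → PIs covering it):
  1 | -001,00-1
  3 | 0-11,00-1,001-
  4 | -100  (sole → essential)
  7 | -111,0-11
  8 | 1-0-  (sole → essential)
  9 | -001,1-0-
  12 | -100,1-0-,11--
  14 | 11--  (sole → essential)
  15 | -111,11--
Essential prime implicants: -100, 1-0-, 11--
Petrick residual → -001, 0-11
Minimum SOP uses 5 PIs: b'c'd + bc'd' + a'cd + ac' + ab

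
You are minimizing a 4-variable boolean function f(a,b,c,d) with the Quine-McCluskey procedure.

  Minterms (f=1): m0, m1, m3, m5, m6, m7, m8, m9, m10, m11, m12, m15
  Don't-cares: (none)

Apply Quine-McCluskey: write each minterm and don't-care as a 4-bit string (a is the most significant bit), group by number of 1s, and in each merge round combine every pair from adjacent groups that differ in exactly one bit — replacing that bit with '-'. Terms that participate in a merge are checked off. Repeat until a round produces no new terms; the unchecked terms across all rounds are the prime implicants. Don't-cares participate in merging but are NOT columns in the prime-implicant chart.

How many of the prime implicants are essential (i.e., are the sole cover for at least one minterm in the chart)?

6

Round 0: 0000✓ 0001✓ 0011✓ 0101✓ 0110✓ 0111✓ 1000✓ 1001✓ 1010✓ 1011✓ 1100✓ 1111✓
Round 1: -000✓ -001✓ -011✓ -111✓ 0-01✓ 0-11✓ 00-1✓ 000-✓ 01-1✓ 011- 1-00 1-11✓ 10-0✓ 10-1✓ 100-✓ 101-✓
Round 2: --11 -0-1 -00- 0--1 10--
PIs = {--11, -0-1, -00-, 0--1, 011-, 1-00, 10--}
Coverage chart:
  m0: -00- ←essential
  m1: -0-1,-00-,0--1
  m3: --11,-0-1,0--1
  m5: 0--1 ←essential
  m6: 011- ←essential
  m7: --11,0--1,011-
  m8: -00-,1-00,10--
  m9: -0-1,-00-,10--
  m10: 10-- ←essential
  m11: --11,-0-1,10--
  m12: 1-00 ←essential
  m15: --11 ←essential
Essential: --11, -00-, 0--1, 011-, 1-00, 10--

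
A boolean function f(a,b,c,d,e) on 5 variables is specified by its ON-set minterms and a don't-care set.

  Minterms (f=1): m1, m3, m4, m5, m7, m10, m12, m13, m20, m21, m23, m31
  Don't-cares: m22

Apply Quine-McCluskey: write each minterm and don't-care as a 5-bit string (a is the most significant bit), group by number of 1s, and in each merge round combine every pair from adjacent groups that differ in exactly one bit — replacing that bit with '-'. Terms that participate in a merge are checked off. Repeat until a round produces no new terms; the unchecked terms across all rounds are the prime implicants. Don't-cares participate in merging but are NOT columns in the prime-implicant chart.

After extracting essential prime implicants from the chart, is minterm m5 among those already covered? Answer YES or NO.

Round 0: 00001✓ 00011✓ 00100✓ 00101✓ 00111✓ 01010 01100✓ 01101✓ 10100✓ 10101✓ 10110✓ 10111✓ 11111✓
Round 1: -0100✓ -0101✓ -0111✓ 0-100✓ 0-101✓ 00-01✓ 00-11✓ 000-1✓ 001-1✓ 0010-✓ 0110-✓ 1-111 101-0✓ 101-1✓ 1010-✓ 1011-✓
Round 2: -01-1 -010- 0-10- 00--1 101--
PIs = {-01-1, -010-, 0-10-, 00--1, 01010, 1-111, 101--}
Coverage chart:
  m1: 00--1 ←essential
  m3: 00--1 ←essential
  m4: -010-,0-10-
  m5: -01-1,-010-,0-10-,00--1
  m7: -01-1,00--1
  m10: 01010 ←essential
  m12: 0-10- ←essential
  m13: 0-10- ←essential
  m20: -010-,101--
  m21: -01-1,-010-,101--
  m23: -01-1,1-111,101--
  m31: 1-111 ←essential
Essential: 0-10-, 00--1, 01010, 1-111

YES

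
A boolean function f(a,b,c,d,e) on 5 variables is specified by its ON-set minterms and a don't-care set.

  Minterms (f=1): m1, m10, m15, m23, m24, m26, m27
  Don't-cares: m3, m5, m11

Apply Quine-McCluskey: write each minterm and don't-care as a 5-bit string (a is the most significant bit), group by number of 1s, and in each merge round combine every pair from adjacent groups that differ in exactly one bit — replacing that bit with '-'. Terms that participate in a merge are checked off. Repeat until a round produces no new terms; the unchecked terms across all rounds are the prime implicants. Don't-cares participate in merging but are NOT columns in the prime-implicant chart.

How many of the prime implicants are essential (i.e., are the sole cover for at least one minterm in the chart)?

size-2^0 implicants → 00001(✓)  00011(✓)  00101(✓)  01010(✓)  01011(✓)  01111(✓)  10111  11000(✓)  11010(✓)  11011(✓)
size-2^1 implicants → -1010(✓)  -1011(✓)  0-011  00-01  000-1  01-11  0101-(✓)  110-0  1101-(✓)
size-2^2 implicants → -101-
Unchecked terms (primes): -101-, 0-011, 00-01, 000-1, 01-11, 10111, 110-0
Minterm coverage:
  m1 ⊆ 00-01,000-1
  m10 ⊆ -101- [E]
  m15 ⊆ 01-11 [E]
  m23 ⊆ 10111 [E]
  m24 ⊆ 110-0 [E]
  m26 ⊆ -101-,110-0
  m27 ⊆ -101- [E]
E = {-101-, 01-11, 10111, 110-0}

4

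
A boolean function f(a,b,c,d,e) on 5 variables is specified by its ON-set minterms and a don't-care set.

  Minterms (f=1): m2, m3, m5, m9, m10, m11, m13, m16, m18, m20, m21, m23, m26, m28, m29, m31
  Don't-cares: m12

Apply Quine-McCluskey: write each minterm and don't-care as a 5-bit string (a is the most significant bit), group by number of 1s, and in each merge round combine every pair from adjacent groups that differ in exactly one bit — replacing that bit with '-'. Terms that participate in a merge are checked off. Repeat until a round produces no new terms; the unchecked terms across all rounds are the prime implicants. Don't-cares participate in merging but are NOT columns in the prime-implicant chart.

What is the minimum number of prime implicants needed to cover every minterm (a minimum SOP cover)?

size-2^0 implicants → 00010(✓)  00011(✓)  00101(✓)  01001(✓)  01010(✓)  01011(✓)  01100(✓)  01101(✓)  10000(✓)  10010(✓)  10100(✓)  10101(✓)  10111(✓)  11010(✓)  11100(✓)  11101(✓)  11111(✓)
size-2^1 implicants → -0010(✓)  -0101(✓)  -1010(✓)  -1100(✓)  -1101(✓)  0-010(✓)  0-011(✓)  0-101(✓)  0001-(✓)  01-01  010-1  0101-(✓)  0110-(✓)  1-010(✓)  1-100(✓)  1-101(✓)  1-111(✓)  10-00  100-0  101-1(✓)  1010-(✓)  111-1(✓)  1110-(✓)
size-2^2 implicants → --010  --101  -110-  0-01-  1-1-1  1-10-
Unchecked terms (primes): --010, --101, -110-, 0-01-, 01-01, 010-1, 1-1-1, 1-10-, 10-00, 100-0
Minterm coverage:
  m2 ⊆ --010,0-01-
  m3 ⊆ 0-01- [E]
  m5 ⊆ --101 [E]
  m9 ⊆ 01-01,010-1
  m10 ⊆ --010,0-01-
  m11 ⊆ 0-01-,010-1
  m13 ⊆ --101,-110-,01-01
  m16 ⊆ 10-00,100-0
  m18 ⊆ --010,100-0
  m20 ⊆ 1-10-,10-00
  m21 ⊆ --101,1-1-1,1-10-
  m23 ⊆ 1-1-1 [E]
  m26 ⊆ --010 [E]
  m28 ⊆ -110-,1-10-
  m29 ⊆ --101,-110-,1-1-1,1-10-
  m31 ⊆ 1-1-1 [E]
E = {--010, --101, 0-01-, 1-1-1}
Petrick residual → -110-, 01-01, 10-00
Cover = c'de' + cd'e + bcd' + a'c'd + a'bd'e + ace + ab'd'e'  |cover|=7

7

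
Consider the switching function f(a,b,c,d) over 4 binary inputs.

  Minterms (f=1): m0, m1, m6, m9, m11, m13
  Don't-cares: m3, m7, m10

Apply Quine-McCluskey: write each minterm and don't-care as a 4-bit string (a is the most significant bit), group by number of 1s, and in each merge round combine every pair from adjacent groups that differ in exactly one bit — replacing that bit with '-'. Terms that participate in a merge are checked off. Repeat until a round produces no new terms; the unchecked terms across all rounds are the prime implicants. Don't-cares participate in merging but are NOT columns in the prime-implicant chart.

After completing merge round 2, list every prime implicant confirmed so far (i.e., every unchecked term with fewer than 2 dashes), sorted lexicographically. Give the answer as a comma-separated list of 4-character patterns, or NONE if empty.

0-11, 000-, 011-, 1-01, 101-

Round 0: 0000✓ 0001✓ 0011✓ 0110✓ 0111✓ 1001✓ 1010✓ 1011✓ 1101✓
Round 1: -001✓ -011✓ 0-11 00-1✓ 000- 011- 1-01 10-1✓ 101-
Round 2: -0-1
PIs = {-0-1, 0-11, 000-, 011-, 1-01, 101-}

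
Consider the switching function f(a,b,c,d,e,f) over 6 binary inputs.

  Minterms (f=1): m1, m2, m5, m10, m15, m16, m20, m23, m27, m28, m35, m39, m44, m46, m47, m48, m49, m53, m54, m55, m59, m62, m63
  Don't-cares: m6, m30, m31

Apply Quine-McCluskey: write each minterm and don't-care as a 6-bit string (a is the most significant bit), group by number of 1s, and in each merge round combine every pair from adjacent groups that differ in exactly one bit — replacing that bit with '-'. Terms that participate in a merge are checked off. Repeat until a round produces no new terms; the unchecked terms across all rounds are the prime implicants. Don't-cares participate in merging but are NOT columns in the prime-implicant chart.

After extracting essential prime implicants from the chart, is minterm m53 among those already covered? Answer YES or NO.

size-2^0 implicants → 000001(✓)  000010(✓)  000101(✓)  000110(✓)  001010(✓)  001111(✓)  010000(✓)  010100(✓)  010111(✓)  011011(✓)  011100(✓)  011110(✓)  011111(✓)  100011(✓)  100111(✓)  101100(✓)  101110(✓)  101111(✓)  110000(✓)  110001(✓)  110101(✓)  110110(✓)  110111(✓)  111011(✓)  111110(✓)  111111(✓)
size-2^1 implicants → -01111(✓)  -10000  -10111(✓)  -11011(✓)  -11110(✓)  -11111(✓)  0-1111(✓)  00-010  000-01  000-10  01-100  01-111(✓)  010-00  011-11(✓)  0111-0  01111-(✓)  1-0111(✓)  1-1110(✓)  1-1111(✓)  10-111(✓)  100-11  1011-0  10111-(✓)  11-110(✓)  11-111(✓)  110-01  11000-  1101-1  11011-(✓)  111-11(✓)  11111-(✓)
size-2^2 implicants → --1111  -1-111  -11-11  -1111-  1--111  1-111-  11-11-
Unchecked terms (primes): --1111, -1-111, -10000, -11-11, -1111-, 00-010, 000-01, 000-10, 01-100, 010-00, 0111-0, 1--111, 1-111-, 100-11, 1011-0, 11-11-, 110-01, 11000-, 1101-1
Minterm coverage:
  m1 ⊆ 000-01 [E]
  m2 ⊆ 00-010,000-10
  m5 ⊆ 000-01 [E]
  m10 ⊆ 00-010 [E]
  m15 ⊆ --1111 [E]
  m16 ⊆ -10000,010-00
  m20 ⊆ 01-100,010-00
  m23 ⊆ -1-111 [E]
  m27 ⊆ -11-11 [E]
  m28 ⊆ 01-100,0111-0
  m35 ⊆ 100-11 [E]
  m39 ⊆ 1--111,100-11
  m44 ⊆ 1011-0 [E]
  m46 ⊆ 1-111-,1011-0
  m47 ⊆ --1111,1--111,1-111-
  m48 ⊆ -10000,11000-
  m49 ⊆ 110-01,11000-
  m53 ⊆ 110-01,1101-1
  m54 ⊆ 11-11- [E]
  m55 ⊆ -1-111,1--111,11-11-,1101-1
  m59 ⊆ -11-11 [E]
  m62 ⊆ -1111-,1-111-,11-11-
  m63 ⊆ --1111,-1-111,-11-11,-1111-,1--111,1-111-,11-11-
E = {--1111, -1-111, -11-11, 00-010, 000-01, 100-11, 1011-0, 11-11-}

NO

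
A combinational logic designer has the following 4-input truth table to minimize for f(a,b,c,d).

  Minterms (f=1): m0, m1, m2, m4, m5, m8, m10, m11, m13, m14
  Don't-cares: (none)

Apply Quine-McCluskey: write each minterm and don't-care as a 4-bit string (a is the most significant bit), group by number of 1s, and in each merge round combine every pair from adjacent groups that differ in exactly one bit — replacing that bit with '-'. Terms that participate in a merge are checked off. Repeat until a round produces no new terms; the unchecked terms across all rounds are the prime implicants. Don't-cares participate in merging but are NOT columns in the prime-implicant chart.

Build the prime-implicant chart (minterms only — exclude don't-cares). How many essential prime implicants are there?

Round 0: 0000✓ 0001✓ 0010✓ 0100✓ 0101✓ 1000✓ 1010✓ 1011✓ 1101✓ 1110✓
Round 1: -000✓ -010✓ -101 0-00✓ 0-01✓ 00-0✓ 000-✓ 010-✓ 1-10 10-0✓ 101-
Round 2: -0-0 0-0-
PIs = {-0-0, -101, 0-0-, 1-10, 101-}
Coverage chart:
  m0: -0-0,0-0-
  m1: 0-0- ←essential
  m2: -0-0 ←essential
  m4: 0-0- ←essential
  m5: -101,0-0-
  m8: -0-0 ←essential
  m10: -0-0,1-10,101-
  m11: 101- ←essential
  m13: -101 ←essential
  m14: 1-10 ←essential
Essential: -0-0, -101, 0-0-, 1-10, 101-

5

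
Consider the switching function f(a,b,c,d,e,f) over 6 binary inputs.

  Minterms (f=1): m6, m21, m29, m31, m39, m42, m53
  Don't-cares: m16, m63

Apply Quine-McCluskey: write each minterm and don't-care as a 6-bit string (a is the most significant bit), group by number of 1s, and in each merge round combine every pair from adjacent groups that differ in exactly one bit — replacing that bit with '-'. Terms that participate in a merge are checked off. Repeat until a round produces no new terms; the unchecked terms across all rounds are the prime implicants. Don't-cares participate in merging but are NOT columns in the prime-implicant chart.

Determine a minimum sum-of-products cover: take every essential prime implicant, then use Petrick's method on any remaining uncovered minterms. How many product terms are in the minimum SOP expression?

Round 0: 000110 010000 010101✓ 011101✓ 011111✓ 100111 101010 110101✓ 111111✓
Round 1: -10101 -11111 01-101 0111-1
PIs = {-10101, -11111, 000110, 01-101, 010000, 0111-1, 100111, 101010}
Coverage chart:
  m6: 000110 ←essential
  m21: -10101,01-101
  m29: 01-101,0111-1
  m31: -11111,0111-1
  m39: 100111 ←essential
  m42: 101010 ←essential
  m53: -10101 ←essential
Essential: -10101, 000110, 100111, 101010
Petrick residual → 0111-1
Min cover (5 terms): bc'de'f + a'b'c'def' + a'bcdf + ab'c'def + ab'cd'ef'

5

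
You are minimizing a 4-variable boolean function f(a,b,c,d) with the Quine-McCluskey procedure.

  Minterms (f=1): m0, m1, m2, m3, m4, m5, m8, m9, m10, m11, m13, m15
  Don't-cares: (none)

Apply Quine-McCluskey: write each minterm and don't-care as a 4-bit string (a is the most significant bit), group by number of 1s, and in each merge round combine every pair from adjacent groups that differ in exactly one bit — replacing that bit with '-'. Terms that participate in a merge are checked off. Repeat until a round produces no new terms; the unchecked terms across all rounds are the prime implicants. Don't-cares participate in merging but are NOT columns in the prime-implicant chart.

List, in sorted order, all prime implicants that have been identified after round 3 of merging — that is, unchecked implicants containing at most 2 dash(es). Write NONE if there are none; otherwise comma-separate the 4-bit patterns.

[col 0] 0000*, 0001*, 0010*, 0011*, 0100*, 0101*, 1000*, 1001*, 1010*, 1011*, 1101*, 1111*
[col 1] -000*, -001*, -010*, -011*, -101*, 0-00*, 0-01*, 00-0*, 00-1*, 000-*, 001-*, 010-*, 1-01*, 1-11*, 10-0*, 10-1*, 100-*, 101-*, 11-1*
[col 2] --01, -0-0*, -0-1*, -00-*, -01-*, 0-0-, 00--*, 1--1, 10--*
[col 3] -0--
Prime implicants: --01, -0--, 0-0-, 1--1

--01, 0-0-, 1--1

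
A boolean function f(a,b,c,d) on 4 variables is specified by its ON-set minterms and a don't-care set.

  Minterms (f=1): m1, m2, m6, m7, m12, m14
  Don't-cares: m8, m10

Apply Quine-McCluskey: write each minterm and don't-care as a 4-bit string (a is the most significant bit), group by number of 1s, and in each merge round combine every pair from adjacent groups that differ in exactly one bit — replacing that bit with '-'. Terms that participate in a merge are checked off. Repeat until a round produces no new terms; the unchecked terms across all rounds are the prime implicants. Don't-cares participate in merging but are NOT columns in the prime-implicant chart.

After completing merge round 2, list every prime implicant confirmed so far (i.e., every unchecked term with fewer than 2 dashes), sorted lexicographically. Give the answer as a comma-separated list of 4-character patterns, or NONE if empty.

0001, 011-

size-2^0 implicants → 0001  0010(✓)  0110(✓)  0111(✓)  1000(✓)  1010(✓)  1100(✓)  1110(✓)
size-2^1 implicants → -010(✓)  -110(✓)  0-10(✓)  011-  1-00(✓)  1-10(✓)  10-0(✓)  11-0(✓)
size-2^2 implicants → --10  1--0
Unchecked terms (primes): --10, 0001, 011-, 1--0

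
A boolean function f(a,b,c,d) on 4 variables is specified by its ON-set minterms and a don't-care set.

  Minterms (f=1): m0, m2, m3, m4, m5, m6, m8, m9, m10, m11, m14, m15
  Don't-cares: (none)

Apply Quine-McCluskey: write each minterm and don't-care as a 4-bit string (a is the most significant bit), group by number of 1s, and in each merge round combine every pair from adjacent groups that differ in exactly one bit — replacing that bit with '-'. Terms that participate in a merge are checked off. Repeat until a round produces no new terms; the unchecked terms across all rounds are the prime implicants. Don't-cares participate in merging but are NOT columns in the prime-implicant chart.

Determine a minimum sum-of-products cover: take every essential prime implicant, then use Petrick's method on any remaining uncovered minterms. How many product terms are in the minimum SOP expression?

size-2^0 implicants → 0000(✓)  0010(✓)  0011(✓)  0100(✓)  0101(✓)  0110(✓)  1000(✓)  1001(✓)  1010(✓)  1011(✓)  1110(✓)  1111(✓)
size-2^1 implicants → -000(✓)  -010(✓)  -011(✓)  -110(✓)  0-00(✓)  0-10(✓)  00-0(✓)  001-(✓)  01-0(✓)  010-  1-10(✓)  1-11(✓)  10-0(✓)  10-1(✓)  100-(✓)  101-(✓)  111-(✓)
size-2^2 implicants → --10  -0-0  -01-  0--0  1-1-  10--
Unchecked terms (primes): --10, -0-0, -01-, 0--0, 010-, 1-1-, 10--
Minterm coverage:
  m0 ⊆ -0-0,0--0
  m2 ⊆ --10,-0-0,-01-,0--0
  m3 ⊆ -01- [E]
  m4 ⊆ 0--0,010-
  m5 ⊆ 010- [E]
  m6 ⊆ --10,0--0
  m8 ⊆ -0-0,10--
  m9 ⊆ 10-- [E]
  m10 ⊆ --10,-0-0,-01-,1-1-,10--
  m11 ⊆ -01-,1-1-,10--
  m14 ⊆ --10,1-1-
  m15 ⊆ 1-1- [E]
E = {-01-, 010-, 1-1-, 10--}
Petrick residual → 0--0
Cover = b'c + a'd' + a'bc' + ac + ab'  |cover|=5

5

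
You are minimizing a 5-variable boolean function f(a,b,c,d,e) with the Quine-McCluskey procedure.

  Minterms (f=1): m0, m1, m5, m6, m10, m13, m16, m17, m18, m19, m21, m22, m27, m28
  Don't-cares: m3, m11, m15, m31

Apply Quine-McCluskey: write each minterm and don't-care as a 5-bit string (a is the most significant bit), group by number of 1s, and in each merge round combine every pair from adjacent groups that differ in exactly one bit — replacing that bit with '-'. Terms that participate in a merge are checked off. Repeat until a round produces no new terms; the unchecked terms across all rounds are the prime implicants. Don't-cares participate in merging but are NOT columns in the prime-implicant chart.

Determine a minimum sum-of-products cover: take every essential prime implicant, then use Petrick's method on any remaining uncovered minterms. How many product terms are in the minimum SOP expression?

Round 0: 00000✓ 00001✓ 00011✓ 00101✓ 00110✓ 01010✓ 01011✓ 01101✓ 01111✓ 10000✓ 10001✓ 10010✓ 10011✓ 10101✓ 10110✓ 11011✓ 11100 11111✓
Round 1: -0000✓ -0001✓ -0011✓ -0101✓ -0110 -1011✓ -1111✓ 0-011✓ 0-101 00-01✓ 000-1✓ 0000-✓ 01-11✓ 0101- 011-1 1-011✓ 10-01✓ 10-10 100-0✓ 100-1✓ 1000-✓ 1001-✓ 11-11✓
Round 2: --011 -0-01 -00-1 -000- -1-11 100--
PIs = {--011, -0-01, -00-1, -000-, -0110, -1-11, 0-101, 0101-, 011-1, 10-10, 100--, 11100}
Coverage chart:
  m0: -000- ←essential
  m1: -0-01,-00-1,-000-
  m5: -0-01,0-101
  m6: -0110 ←essential
  m10: 0101- ←essential
  m13: 0-101,011-1
  m16: -000-,100--
  m17: -0-01,-00-1,-000-,100--
  m18: 10-10,100--
  m19: --011,-00-1,100--
  m21: -0-01 ←essential
  m22: -0110,10-10
  m27: --011,-1-11
  m28: 11100 ←essential
Essential: -0-01, -000-, -0110, 0101-, 11100
Petrick residual → --011, 0-101, 10-10
Min cover (8 terms): c'de + b'd'e + b'c'd' + b'cde' + a'cd'e + a'bc'd + ab'de' + abcd'e'

8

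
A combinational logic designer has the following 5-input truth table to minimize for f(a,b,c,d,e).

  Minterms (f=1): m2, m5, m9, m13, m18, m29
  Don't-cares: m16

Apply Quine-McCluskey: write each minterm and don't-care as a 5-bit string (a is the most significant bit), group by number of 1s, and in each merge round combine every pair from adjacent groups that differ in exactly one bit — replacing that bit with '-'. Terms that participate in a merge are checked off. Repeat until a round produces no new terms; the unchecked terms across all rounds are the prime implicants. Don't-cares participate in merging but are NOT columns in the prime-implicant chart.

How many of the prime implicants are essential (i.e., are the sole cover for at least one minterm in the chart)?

4

Round 0: 00010✓ 00101✓ 01001✓ 01101✓ 10000✓ 10010✓ 11101✓
Round 1: -0010 -1101 0-101 01-01 100-0
PIs = {-0010, -1101, 0-101, 01-01, 100-0}
Coverage chart:
  m2: -0010 ←essential
  m5: 0-101 ←essential
  m9: 01-01 ←essential
  m13: -1101,0-101,01-01
  m18: -0010,100-0
  m29: -1101 ←essential
Essential: -0010, -1101, 0-101, 01-01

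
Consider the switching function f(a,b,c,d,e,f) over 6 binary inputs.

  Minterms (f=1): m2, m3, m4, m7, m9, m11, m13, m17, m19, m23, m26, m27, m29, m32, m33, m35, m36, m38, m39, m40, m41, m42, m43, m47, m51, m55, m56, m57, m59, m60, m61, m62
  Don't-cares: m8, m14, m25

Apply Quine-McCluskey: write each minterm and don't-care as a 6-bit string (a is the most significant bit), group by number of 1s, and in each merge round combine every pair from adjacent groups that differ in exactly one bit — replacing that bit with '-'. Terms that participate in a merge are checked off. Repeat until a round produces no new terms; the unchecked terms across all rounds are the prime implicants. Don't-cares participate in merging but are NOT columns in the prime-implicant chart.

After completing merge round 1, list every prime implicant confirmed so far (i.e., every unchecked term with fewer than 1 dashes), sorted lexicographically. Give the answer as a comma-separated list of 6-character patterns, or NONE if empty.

001110

[col 0] 000010*, 000011*, 000100*, 000111*, 001000*, 001001*, 001011*, 001101*, 001110, 010001*, 010011*, 010111*, 011001*, 011010*, 011011*, 011101*, 100000*, 100001*, 100011*, 100100*, 100110*, 100111*, 101000*, 101001*, 101010*, 101011*, 101111*, 110011*, 110111*, 111000*, 111001*, 111011*, 111100*, 111101*, 111110*
[col 1] -00011*, -00100, -00111*, -01000*, -01001*, -01011*, -10011*, -10111*, -11001*, -11011*, -11101*, 0-0011*, 0-0111*, 0-1001*, 0-1011*, 0-1101*, 00-011*, 000-11*, 00001-, 001-01*, 0010-1*, 00100-*, 01-001*, 01-011*, 010-11*, 0100-1*, 011-01*, 0110-1*, 01101-, 1-0011*, 1-0111*, 1-1000*, 1-1001*, 1-1011*, 10-000*, 10-001*, 10-011*, 10-111*, 100-00, 100-11*, 1000-1*, 10000-*, 1001-0, 10011-, 101-11*, 1010-0*, 1010-1*, 10100-*, 10101-*, 11-011*, 110-11*, 111-00*, 111-01*, 1110-1*, 11100-*, 1111-0, 11110-*
[col 2] --0011*, --0111*, --1001*, --1011*, -0-011*, -00-11*, -010-1*, -0100-, -1-011*, -10-11*, -11-01, -110-1*, 0--011*, 0-0-11*, 0-1-01, 0-10-1*, 01-0-1, 1--011*, 1-0-11*, 1-10-1*, 1-100-, 10--11, 10-0-1, 10-00-, 1010--, 111-0-
[col 3] ---011, --0-11, --10-1
Prime implicants: ---011, --0-11, --10-1, -00100, -0100-, -11-01, 0-1-01, 00001-, 001110, 01-0-1, 01101-, 1-100-, 10--11, 10-0-1, 10-00-, 100-00, 1001-0, 10011-, 1010--, 111-0-, 1111-0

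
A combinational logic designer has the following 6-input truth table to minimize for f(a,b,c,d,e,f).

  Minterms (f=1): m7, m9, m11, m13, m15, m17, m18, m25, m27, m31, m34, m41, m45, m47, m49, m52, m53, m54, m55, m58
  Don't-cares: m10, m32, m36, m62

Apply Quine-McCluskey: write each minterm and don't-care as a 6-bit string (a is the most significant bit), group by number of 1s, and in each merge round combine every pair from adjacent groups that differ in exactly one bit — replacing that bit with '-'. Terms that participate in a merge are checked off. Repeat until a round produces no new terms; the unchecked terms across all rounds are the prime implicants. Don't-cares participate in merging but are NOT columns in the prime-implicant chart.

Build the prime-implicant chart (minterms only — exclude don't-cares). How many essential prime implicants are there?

8

Round 0: 000111✓ 001001✓ 001010✓ 001011✓ 001101✓ 001111✓ 010001✓ 010010 011001✓ 011011✓ 011111✓ 100000✓ 100010✓ 100100✓ 101001✓ 101101✓ 101111✓ 110001✓ 110100✓ 110101✓ 110110✓ 110111✓ 111010✓ 111110✓
Round 1: -01001✓ -01101✓ -01111✓ -10001 0-1001✓ 0-1011✓ 0-1111✓ 00-111 001-01✓ 001-11✓ 0010-1✓ 00101- 0011-1✓ 01-001 011-11✓ 0110-1✓ 1-0100 100-00 1000-0 101-01✓ 1011-1✓ 11-110 110-01 1101-0✓ 1101-1✓ 11010-✓ 11011-✓ 111-10
Round 2: -01-01 -011-1 0-1-11 0-10-1 001--1 1101--
PIs = {-01-01, -011-1, -10001, 0-1-11, 0-10-1, 00-111, 001--1, 00101-, 01-001, 010010, 1-0100, 100-00, 1000-0, 11-110, 110-01, 1101--, 111-10}
Coverage chart:
  m7: 00-111 ←essential
  m9: -01-01,0-10-1,001--1
  m11: 0-1-11,0-10-1,001--1,00101-
  m13: -01-01,-011-1,001--1
  m15: -011-1,0-1-11,00-111,001--1
  m17: -10001,01-001
  m18: 010010 ←essential
  m25: 0-10-1,01-001
  m27: 0-1-11,0-10-1
  m31: 0-1-11 ←essential
  m34: 1000-0 ←essential
  m41: -01-01 ←essential
  m45: -01-01,-011-1
  m47: -011-1 ←essential
  m49: -10001,110-01
  m52: 1-0100,1101--
  m53: 110-01,1101--
  m54: 11-110,1101--
  m55: 1101-- ←essential
  m58: 111-10 ←essential
Essential: -01-01, -011-1, 0-1-11, 00-111, 010010, 1000-0, 1101--, 111-10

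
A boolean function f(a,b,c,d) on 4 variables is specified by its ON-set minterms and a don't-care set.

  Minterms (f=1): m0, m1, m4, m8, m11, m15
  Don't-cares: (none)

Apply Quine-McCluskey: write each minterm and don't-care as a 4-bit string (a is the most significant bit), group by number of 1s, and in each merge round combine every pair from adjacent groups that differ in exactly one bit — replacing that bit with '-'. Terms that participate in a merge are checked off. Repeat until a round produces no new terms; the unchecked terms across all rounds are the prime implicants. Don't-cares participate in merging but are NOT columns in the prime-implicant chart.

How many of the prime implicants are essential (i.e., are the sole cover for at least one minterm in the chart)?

Round 0: 0000✓ 0001✓ 0100✓ 1000✓ 1011✓ 1111✓
Round 1: -000 0-00 000- 1-11
PIs = {-000, 0-00, 000-, 1-11}
Coverage chart:
  m0: -000,0-00,000-
  m1: 000- ←essential
  m4: 0-00 ←essential
  m8: -000 ←essential
  m11: 1-11 ←essential
  m15: 1-11 ←essential
Essential: -000, 0-00, 000-, 1-11

4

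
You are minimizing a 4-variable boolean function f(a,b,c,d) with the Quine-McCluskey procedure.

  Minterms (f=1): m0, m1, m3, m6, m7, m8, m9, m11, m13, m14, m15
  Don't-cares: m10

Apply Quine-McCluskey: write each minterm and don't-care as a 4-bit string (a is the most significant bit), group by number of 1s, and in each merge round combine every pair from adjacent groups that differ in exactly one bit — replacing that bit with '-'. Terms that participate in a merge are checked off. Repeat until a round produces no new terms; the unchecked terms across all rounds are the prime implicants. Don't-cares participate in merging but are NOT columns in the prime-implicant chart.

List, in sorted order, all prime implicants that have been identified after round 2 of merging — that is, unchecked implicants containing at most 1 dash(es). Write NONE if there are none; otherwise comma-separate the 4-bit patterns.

size-2^0 implicants → 0000(✓)  0001(✓)  0011(✓)  0110(✓)  0111(✓)  1000(✓)  1001(✓)  1010(✓)  1011(✓)  1101(✓)  1110(✓)  1111(✓)
size-2^1 implicants → -000(✓)  -001(✓)  -011(✓)  -110(✓)  -111(✓)  0-11(✓)  00-1(✓)  000-(✓)  011-(✓)  1-01(✓)  1-10(✓)  1-11(✓)  10-0(✓)  10-1(✓)  100-(✓)  101-(✓)  11-1(✓)  111-(✓)
size-2^2 implicants → --11  -0-1  -00-  -11-  1--1  1-1-  10--
Unchecked terms (primes): --11, -0-1, -00-, -11-, 1--1, 1-1-, 10--

NONE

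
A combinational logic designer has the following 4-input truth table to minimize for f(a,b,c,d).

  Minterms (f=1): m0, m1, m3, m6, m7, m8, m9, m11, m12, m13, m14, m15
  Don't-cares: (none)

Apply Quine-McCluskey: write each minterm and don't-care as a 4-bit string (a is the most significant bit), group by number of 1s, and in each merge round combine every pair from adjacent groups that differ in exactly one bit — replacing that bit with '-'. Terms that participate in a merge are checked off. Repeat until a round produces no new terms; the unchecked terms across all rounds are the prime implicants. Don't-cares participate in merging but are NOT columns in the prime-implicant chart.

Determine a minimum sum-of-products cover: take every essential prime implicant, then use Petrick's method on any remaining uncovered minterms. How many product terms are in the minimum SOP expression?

4

Round 0: 0000✓ 0001✓ 0011✓ 0110✓ 0111✓ 1000✓ 1001✓ 1011✓ 1100✓ 1101✓ 1110✓ 1111✓
Round 1: -000✓ -001✓ -011✓ -110✓ -111✓ 0-11✓ 00-1✓ 000-✓ 011-✓ 1-00✓ 1-01✓ 1-11✓ 10-1✓ 100-✓ 11-0✓ 11-1✓ 110-✓ 111-✓
Round 2: --11 -0-1 -00- -11- 1--1 1-0- 11--
PIs = {--11, -0-1, -00-, -11-, 1--1, 1-0-, 11--}
Coverage chart:
  m0: -00- ←essential
  m1: -0-1,-00-
  m3: --11,-0-1
  m6: -11- ←essential
  m7: --11,-11-
  m8: -00-,1-0-
  m9: -0-1,-00-,1--1,1-0-
  m11: --11,-0-1,1--1
  m12: 1-0-,11--
  m13: 1--1,1-0-,11--
  m14: -11-,11--
  m15: --11,-11-,1--1,11--
Essential: -00-, -11-
Petrick residual → --11, 1-0-
Min cover (4 terms): cd + b'c' + bc + ac'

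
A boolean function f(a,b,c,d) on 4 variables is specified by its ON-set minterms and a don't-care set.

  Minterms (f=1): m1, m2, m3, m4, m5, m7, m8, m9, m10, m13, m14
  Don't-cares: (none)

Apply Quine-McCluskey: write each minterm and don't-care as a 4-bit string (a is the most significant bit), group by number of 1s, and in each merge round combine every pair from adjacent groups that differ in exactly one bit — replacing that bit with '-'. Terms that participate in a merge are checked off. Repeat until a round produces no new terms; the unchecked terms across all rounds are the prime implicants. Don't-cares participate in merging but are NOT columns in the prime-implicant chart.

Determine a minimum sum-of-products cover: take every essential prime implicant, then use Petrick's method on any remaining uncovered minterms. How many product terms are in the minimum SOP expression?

6

Round 0: 0001✓ 0010✓ 0011✓ 0100✓ 0101✓ 0111✓ 1000✓ 1001✓ 1010✓ 1101✓ 1110✓
Round 1: -001✓ -010 -101✓ 0-01✓ 0-11✓ 00-1✓ 001- 01-1✓ 010- 1-01✓ 1-10 10-0 100-
Round 2: --01 0--1
PIs = {--01, -010, 0--1, 001-, 010-, 1-10, 10-0, 100-}
Coverage chart:
  m1: --01,0--1
  m2: -010,001-
  m3: 0--1,001-
  m4: 010- ←essential
  m5: --01,0--1,010-
  m7: 0--1 ←essential
  m8: 10-0,100-
  m9: --01,100-
  m10: -010,1-10,10-0
  m13: --01 ←essential
  m14: 1-10 ←essential
Essential: --01, 0--1, 010-, 1-10
Petrick residual → -010, 10-0
Min cover (6 terms): c'd + b'cd' + a'd + a'bc' + acd' + ab'd'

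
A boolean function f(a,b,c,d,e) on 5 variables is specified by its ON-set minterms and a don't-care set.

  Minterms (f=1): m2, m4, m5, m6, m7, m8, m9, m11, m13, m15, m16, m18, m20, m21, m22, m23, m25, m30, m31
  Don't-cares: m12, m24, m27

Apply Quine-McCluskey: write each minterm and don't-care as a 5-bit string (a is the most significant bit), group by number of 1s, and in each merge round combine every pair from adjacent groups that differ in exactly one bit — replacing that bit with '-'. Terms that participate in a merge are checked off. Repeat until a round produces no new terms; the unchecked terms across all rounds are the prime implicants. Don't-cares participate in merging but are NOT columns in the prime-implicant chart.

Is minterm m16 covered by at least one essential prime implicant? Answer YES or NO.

NO

size-2^0 implicants → 00010(✓)  00100(✓)  00101(✓)  00110(✓)  00111(✓)  01000(✓)  01001(✓)  01011(✓)  01100(✓)  01101(✓)  01111(✓)  10000(✓)  10010(✓)  10100(✓)  10101(✓)  10110(✓)  10111(✓)  11000(✓)  11001(✓)  11011(✓)  11110(✓)  11111(✓)
size-2^1 implicants → -0010(✓)  -0100(✓)  -0101(✓)  -0110(✓)  -0111(✓)  -1000(✓)  -1001(✓)  -1011(✓)  -1111(✓)  0-100(✓)  0-101(✓)  0-111(✓)  00-10(✓)  001-0(✓)  001-1(✓)  0010-(✓)  0011-(✓)  01-00(✓)  01-01(✓)  01-11(✓)  010-1(✓)  0100-(✓)  011-1(✓)  0110-(✓)  1-000  1-110(✓)  1-111(✓)  10-00(✓)  10-10(✓)  100-0(✓)  101-0(✓)  101-1(✓)  1010-(✓)  1011-(✓)  11-11(✓)  110-1(✓)  1100-(✓)  1111-(✓)
size-2^2 implicants → --111  -0-10  -01-0(✓)  -01-1(✓)  -010-(✓)  -011-(✓)  -1-11  -10-1  -100-  0-1-1  0-10-  001--(✓)  01--1  01-0-  1-11-  10--0  101--(✓)
size-2^3 implicants → -01--
Unchecked terms (primes): --111, -0-10, -01--, -1-11, -10-1, -100-, 0-1-1, 0-10-, 01--1, 01-0-, 1-000, 1-11-, 10--0
Minterm coverage:
  m2 ⊆ -0-10 [E]
  m4 ⊆ -01--,0-10-
  m5 ⊆ -01--,0-1-1,0-10-
  m6 ⊆ -0-10,-01--
  m7 ⊆ --111,-01--,0-1-1
  m8 ⊆ -100-,01-0-
  m9 ⊆ -10-1,-100-,01--1,01-0-
  m11 ⊆ -1-11,-10-1,01--1
  m13 ⊆ 0-1-1,0-10-,01--1,01-0-
  m15 ⊆ --111,-1-11,0-1-1,01--1
  m16 ⊆ 1-000,10--0
  m18 ⊆ -0-10,10--0
  m20 ⊆ -01--,10--0
  m21 ⊆ -01-- [E]
  m22 ⊆ -0-10,-01--,1-11-,10--0
  m23 ⊆ --111,-01--,1-11-
  m25 ⊆ -10-1,-100-
  m30 ⊆ 1-11- [E]
  m31 ⊆ --111,-1-11,1-11-
E = {-0-10, -01--, 1-11-}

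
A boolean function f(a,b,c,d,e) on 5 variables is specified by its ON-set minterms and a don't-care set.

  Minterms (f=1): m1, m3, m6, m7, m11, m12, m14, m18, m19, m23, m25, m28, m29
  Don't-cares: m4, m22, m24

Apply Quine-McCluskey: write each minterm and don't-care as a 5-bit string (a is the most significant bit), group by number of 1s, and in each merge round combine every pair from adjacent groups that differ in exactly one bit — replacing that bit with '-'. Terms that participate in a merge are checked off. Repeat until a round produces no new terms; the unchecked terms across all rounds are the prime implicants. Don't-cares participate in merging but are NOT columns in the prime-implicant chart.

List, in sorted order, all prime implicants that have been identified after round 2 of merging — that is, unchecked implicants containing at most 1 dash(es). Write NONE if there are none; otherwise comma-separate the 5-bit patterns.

-1100, 0-011, 000-1

Round 0: 00001✓ 00011✓ 00100✓ 00110✓ 00111✓ 01011✓ 01100✓ 01110✓ 10010✓ 10011✓ 10110✓ 10111✓ 11000✓ 11001✓ 11100✓ 11101✓
Round 1: -0011✓ -0110✓ -0111✓ -1100 0-011 0-100✓ 0-110✓ 00-11✓ 000-1 001-0✓ 0011-✓ 011-0✓ 10-10✓ 10-11✓ 1001-✓ 1011-✓ 11-00✓ 11-01✓ 1100-✓ 1110-✓
Round 2: -0-11 -011- 0-1-0 10-1- 11-0-
PIs = {-0-11, -011-, -1100, 0-011, 0-1-0, 000-1, 10-1-, 11-0-}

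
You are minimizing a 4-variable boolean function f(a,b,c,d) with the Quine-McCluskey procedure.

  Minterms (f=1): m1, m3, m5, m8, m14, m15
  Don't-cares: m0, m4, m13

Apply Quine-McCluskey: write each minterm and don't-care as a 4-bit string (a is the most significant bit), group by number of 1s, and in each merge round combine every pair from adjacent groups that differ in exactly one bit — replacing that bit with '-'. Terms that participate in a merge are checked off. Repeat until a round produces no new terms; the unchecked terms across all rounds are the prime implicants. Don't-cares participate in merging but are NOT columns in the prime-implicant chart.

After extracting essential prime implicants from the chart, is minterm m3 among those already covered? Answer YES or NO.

YES

size-2^0 implicants → 0000(✓)  0001(✓)  0011(✓)  0100(✓)  0101(✓)  1000(✓)  1101(✓)  1110(✓)  1111(✓)
size-2^1 implicants → -000  -101  0-00(✓)  0-01(✓)  00-1  000-(✓)  010-(✓)  11-1  111-
size-2^2 implicants → 0-0-
Unchecked terms (primes): -000, -101, 0-0-, 00-1, 11-1, 111-
Minterm coverage:
  m1 ⊆ 0-0-,00-1
  m3 ⊆ 00-1 [E]
  m5 ⊆ -101,0-0-
  m8 ⊆ -000 [E]
  m14 ⊆ 111- [E]
  m15 ⊆ 11-1,111-
E = {-000, 00-1, 111-}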